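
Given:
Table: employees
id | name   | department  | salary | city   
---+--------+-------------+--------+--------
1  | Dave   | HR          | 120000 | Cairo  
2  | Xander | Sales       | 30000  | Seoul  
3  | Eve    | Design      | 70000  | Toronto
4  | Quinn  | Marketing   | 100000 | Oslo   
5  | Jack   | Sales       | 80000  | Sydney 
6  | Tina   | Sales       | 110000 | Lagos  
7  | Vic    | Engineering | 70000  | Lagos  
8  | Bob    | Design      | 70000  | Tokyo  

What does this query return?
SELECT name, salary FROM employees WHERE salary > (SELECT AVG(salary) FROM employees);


Subquery: AVG(salary) = 81250.0
Filtering: salary > 81250.0
  Dave (120000) -> MATCH
  Quinn (100000) -> MATCH
  Tina (110000) -> MATCH


3 rows:
Dave, 120000
Quinn, 100000
Tina, 110000


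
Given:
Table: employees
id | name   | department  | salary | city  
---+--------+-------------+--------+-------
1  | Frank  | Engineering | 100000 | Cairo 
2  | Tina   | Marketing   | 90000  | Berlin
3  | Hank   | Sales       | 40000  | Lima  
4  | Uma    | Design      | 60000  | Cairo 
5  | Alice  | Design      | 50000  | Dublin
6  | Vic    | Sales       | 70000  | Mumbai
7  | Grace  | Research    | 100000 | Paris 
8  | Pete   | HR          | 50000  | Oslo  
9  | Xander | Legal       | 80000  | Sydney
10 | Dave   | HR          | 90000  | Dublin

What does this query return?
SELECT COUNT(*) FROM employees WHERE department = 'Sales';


Counting rows where department = 'Sales'
  Hank -> MATCH
  Vic -> MATCH


2


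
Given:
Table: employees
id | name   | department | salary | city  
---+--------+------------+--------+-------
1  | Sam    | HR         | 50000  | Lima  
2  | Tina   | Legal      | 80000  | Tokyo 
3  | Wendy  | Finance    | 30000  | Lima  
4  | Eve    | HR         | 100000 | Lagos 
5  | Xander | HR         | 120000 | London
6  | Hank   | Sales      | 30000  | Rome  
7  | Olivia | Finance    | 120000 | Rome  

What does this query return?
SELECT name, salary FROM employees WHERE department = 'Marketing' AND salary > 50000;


Filtering: department = 'Marketing' AND salary > 50000
Matching: 0 rows

Empty result set (0 rows)


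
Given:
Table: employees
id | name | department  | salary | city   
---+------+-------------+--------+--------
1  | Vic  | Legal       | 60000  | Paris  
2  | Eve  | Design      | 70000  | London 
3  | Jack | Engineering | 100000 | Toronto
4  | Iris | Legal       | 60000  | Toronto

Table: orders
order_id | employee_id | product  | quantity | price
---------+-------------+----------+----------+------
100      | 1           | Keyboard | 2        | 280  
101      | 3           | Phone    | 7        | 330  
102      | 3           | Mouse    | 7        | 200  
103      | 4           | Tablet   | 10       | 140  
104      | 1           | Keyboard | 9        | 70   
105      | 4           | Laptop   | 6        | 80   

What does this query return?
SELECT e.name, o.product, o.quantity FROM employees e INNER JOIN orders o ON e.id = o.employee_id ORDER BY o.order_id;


Joining employees.id = orders.employee_id:
  employee Vic (id=1) -> order Keyboard
  employee Jack (id=3) -> order Phone
  employee Jack (id=3) -> order Mouse
  employee Iris (id=4) -> order Tablet
  employee Vic (id=1) -> order Keyboard
  employee Iris (id=4) -> order Laptop


6 rows:
Vic, Keyboard, 2
Jack, Phone, 7
Jack, Mouse, 7
Iris, Tablet, 10
Vic, Keyboard, 9
Iris, Laptop, 6


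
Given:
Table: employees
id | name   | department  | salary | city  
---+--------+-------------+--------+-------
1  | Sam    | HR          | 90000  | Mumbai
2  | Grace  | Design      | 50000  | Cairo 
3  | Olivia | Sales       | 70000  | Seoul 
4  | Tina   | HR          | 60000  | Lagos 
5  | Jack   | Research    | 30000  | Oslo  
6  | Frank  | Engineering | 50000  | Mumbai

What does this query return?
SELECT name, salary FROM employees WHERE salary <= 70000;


Filtering: salary <= 70000
Matching: 5 rows

5 rows:
Grace, 50000
Olivia, 70000
Tina, 60000
Jack, 30000
Frank, 50000


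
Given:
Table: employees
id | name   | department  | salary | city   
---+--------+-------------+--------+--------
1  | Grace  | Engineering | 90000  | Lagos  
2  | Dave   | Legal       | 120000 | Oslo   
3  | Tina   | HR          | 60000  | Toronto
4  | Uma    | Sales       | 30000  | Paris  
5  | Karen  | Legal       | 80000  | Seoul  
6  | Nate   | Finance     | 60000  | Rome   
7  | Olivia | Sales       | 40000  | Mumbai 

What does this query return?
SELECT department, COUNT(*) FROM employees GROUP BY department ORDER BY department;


Assigning each row to its department group:
  Grace -> Engineering
  Dave -> Legal
  Tina -> HR
  Uma -> Sales
  Karen -> Legal
  Nate -> Finance
  Olivia -> Sales


5 groups:
Engineering, 1
Finance, 1
HR, 1
Legal, 2
Sales, 2


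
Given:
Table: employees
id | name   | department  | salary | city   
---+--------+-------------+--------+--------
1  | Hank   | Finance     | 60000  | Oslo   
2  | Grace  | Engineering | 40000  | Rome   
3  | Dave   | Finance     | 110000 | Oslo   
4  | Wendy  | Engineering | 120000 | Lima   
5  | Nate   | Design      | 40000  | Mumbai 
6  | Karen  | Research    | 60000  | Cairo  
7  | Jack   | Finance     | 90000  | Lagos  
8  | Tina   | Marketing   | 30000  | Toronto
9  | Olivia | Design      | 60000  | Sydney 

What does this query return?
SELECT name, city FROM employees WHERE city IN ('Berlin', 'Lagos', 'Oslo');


Filtering: city IN ('Berlin', 'Lagos', 'Oslo')
Matching: 3 rows

3 rows:
Hank, Oslo
Dave, Oslo
Jack, Lagos


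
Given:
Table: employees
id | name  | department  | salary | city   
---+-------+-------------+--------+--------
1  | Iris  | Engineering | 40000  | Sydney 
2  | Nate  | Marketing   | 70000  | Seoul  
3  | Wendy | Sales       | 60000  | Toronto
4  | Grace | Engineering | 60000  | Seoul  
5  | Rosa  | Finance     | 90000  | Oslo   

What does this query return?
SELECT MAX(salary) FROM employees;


Salaries: 40000, 70000, 60000, 60000, 90000
MAX = 90000

90000


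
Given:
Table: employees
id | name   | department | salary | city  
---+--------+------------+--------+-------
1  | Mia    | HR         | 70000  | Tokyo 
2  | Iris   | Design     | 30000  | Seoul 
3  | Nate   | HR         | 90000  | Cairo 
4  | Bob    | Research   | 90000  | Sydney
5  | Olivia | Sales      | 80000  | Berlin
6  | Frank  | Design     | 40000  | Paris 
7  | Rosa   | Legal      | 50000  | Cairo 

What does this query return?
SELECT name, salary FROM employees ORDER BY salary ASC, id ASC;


Sorting by salary ASC, then id ASC for ties

7 rows:
Iris, 30000
Frank, 40000
Rosa, 50000
Mia, 70000
Olivia, 80000
Nate, 90000
Bob, 90000


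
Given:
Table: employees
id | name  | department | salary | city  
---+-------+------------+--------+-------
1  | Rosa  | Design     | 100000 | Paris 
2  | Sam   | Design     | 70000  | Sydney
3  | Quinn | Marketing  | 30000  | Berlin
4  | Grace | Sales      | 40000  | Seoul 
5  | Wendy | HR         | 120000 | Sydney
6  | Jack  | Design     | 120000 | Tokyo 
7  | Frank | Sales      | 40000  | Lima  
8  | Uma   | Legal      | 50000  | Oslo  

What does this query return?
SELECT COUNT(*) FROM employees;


COUNT(*) counts all rows

8


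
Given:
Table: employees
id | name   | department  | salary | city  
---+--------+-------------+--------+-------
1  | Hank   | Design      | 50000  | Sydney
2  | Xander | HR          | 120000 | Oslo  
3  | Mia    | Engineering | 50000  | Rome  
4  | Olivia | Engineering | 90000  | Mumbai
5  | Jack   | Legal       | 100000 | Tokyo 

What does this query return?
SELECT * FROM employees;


SELECT * returns all 5 rows with all columns

5 rows:
1, Hank, Design, 50000, Sydney
2, Xander, HR, 120000, Oslo
3, Mia, Engineering, 50000, Rome
4, Olivia, Engineering, 90000, Mumbai
5, Jack, Legal, 100000, Tokyo


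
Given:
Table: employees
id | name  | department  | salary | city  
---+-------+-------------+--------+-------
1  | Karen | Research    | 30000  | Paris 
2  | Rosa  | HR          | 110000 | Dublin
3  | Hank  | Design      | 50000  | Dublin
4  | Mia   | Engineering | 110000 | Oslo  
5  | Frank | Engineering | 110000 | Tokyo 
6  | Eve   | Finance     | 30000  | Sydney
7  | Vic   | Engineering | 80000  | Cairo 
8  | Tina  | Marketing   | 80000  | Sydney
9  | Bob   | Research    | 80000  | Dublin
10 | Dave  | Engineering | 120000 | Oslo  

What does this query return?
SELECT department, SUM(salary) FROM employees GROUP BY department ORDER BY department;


Summing salary within each department:
  Design: 50000 = 50000
  Engineering: 110000 + 110000 + 80000 + 120000 = 420000
  Finance: 30000 = 30000
  HR: 110000 = 110000
  Marketing: 80000 = 80000
  Research: 30000 + 80000 = 110000


6 groups:
Design, 50000
Engineering, 420000
Finance, 30000
HR, 110000
Marketing, 80000
Research, 110000


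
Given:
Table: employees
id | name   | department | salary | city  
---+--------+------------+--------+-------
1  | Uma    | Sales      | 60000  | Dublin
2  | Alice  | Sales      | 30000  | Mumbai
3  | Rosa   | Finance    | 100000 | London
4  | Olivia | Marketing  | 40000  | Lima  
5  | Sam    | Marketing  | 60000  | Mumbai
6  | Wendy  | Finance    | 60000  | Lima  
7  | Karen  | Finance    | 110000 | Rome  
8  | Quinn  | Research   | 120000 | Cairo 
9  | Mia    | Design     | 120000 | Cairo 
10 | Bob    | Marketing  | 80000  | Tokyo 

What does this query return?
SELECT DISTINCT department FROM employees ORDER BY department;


All 'department' values (row order): Sales, Sales, Finance, Marketing, Marketing, Finance, Finance, Research, Design, Marketing
Removing duplicates leaves 5 unique value(s).

5 values:
Design
Finance
Marketing
Research
Sales


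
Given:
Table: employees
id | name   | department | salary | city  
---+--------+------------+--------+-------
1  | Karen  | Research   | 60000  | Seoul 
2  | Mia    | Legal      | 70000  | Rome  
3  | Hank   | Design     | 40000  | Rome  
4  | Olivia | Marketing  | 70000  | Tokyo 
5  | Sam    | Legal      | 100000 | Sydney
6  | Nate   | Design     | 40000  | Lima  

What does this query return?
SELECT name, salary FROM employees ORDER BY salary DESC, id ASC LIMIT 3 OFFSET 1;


Sort by salary DESC (id ASC tiebreak), then skip 1 and take 3
Rows 2 through 4

3 rows:
Mia, 70000
Olivia, 70000
Karen, 60000


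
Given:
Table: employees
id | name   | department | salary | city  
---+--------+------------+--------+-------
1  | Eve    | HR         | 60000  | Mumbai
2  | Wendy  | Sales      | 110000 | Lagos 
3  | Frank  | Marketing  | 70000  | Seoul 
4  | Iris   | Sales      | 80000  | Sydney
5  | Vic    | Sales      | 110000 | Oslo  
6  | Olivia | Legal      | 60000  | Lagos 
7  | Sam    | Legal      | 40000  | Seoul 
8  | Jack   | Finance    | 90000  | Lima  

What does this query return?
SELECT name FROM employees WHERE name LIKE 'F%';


LIKE 'F%' matches names starting with 'F'
Matching: 1

1 rows:
Frank


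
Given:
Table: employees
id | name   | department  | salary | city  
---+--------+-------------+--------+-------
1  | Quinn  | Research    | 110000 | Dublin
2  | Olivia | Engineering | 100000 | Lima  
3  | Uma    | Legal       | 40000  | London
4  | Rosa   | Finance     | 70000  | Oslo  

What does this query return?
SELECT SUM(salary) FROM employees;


SUM(salary) = 110000 + 100000 + 40000 + 70000 = 320000

320000


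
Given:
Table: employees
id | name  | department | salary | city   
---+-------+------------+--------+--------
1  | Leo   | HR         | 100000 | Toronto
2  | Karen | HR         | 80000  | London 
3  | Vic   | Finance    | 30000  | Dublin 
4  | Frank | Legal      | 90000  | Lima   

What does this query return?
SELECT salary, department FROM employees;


Projecting columns: salary, department

4 rows:
100000, HR
80000, HR
30000, Finance
90000, Legal


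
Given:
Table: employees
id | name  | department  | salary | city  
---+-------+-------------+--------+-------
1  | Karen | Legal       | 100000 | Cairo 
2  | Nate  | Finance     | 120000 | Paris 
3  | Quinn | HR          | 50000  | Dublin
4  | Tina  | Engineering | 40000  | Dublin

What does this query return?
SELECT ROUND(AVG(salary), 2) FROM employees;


SUM(salary) = 310000
COUNT = 4
ROUND(AVG, 2) = ROUND(310000 / 4, 2) = 77500.0

77500.0


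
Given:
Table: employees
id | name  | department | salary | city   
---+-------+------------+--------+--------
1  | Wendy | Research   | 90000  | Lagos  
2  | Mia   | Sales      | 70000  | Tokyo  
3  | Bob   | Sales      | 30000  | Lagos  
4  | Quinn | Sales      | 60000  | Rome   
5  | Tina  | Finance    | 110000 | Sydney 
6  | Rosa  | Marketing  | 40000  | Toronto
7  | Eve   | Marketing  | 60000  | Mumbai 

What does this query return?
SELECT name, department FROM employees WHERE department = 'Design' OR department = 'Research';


Filtering: department = 'Design' OR 'Research'
Matching: 1 rows

1 rows:
Wendy, Research


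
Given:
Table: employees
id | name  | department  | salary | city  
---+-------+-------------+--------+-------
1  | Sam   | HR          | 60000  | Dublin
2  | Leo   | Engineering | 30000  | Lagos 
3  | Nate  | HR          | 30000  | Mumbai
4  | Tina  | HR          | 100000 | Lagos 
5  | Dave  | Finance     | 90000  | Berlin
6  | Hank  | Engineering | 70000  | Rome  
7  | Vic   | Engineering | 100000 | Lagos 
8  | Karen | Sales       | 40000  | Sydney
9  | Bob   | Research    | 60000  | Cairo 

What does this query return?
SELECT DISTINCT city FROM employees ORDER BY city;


All 'city' values (row order): Dublin, Lagos, Mumbai, Lagos, Berlin, Rome, Lagos, Sydney, Cairo
Removing duplicates leaves 7 unique value(s).

7 values:
Berlin
Cairo
Dublin
Lagos
Mumbai
Rome
Sydney


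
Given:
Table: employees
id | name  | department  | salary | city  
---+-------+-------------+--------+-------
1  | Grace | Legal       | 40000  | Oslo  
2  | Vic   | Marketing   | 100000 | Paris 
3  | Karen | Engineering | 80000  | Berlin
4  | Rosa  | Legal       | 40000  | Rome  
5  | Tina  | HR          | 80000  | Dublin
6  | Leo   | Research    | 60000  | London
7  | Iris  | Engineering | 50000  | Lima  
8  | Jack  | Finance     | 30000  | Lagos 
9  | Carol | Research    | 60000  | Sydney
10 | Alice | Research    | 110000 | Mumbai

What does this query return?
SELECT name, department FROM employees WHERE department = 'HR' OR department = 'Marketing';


Filtering: department = 'HR' OR 'Marketing'
Matching: 2 rows

2 rows:
Vic, Marketing
Tina, HR


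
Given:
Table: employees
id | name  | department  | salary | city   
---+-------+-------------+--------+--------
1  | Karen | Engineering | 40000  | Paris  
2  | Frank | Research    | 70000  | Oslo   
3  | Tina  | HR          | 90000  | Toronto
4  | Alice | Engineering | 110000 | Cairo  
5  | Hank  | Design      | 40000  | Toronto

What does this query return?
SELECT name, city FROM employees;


Projecting columns: name, city

5 rows:
Karen, Paris
Frank, Oslo
Tina, Toronto
Alice, Cairo
Hank, Toronto


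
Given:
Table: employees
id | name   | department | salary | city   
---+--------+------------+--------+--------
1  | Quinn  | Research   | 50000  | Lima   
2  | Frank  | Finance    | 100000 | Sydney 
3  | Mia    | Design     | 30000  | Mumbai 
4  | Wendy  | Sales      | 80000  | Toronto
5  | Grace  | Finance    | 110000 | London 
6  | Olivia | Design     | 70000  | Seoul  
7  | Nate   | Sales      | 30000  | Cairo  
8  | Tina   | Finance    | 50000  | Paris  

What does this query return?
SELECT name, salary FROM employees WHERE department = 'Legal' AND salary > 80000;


Filtering: department = 'Legal' AND salary > 80000
Matching: 0 rows

Empty result set (0 rows)


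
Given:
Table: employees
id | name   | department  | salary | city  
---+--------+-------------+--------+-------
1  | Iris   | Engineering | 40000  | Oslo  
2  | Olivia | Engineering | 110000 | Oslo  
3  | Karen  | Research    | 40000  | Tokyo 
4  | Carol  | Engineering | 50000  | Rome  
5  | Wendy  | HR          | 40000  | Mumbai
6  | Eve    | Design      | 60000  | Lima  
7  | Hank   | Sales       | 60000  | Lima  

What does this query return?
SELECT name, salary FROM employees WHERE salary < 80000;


Filtering: salary < 80000
Matching: 6 rows

6 rows:
Iris, 40000
Karen, 40000
Carol, 50000
Wendy, 40000
Eve, 60000
Hank, 60000


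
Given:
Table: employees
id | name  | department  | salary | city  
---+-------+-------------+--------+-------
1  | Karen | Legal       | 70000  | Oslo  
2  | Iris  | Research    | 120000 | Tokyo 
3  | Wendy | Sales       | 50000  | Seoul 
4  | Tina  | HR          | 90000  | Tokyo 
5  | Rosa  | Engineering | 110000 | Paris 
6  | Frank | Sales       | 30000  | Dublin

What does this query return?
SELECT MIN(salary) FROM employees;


Salaries: 70000, 120000, 50000, 90000, 110000, 30000
MIN = 30000

30000


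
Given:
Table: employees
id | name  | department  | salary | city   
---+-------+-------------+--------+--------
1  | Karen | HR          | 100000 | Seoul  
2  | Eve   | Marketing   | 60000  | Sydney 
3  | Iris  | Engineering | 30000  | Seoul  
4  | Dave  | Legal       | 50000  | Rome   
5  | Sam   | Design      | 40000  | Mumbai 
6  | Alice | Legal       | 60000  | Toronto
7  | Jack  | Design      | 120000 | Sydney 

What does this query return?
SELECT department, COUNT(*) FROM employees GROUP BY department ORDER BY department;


Assigning each row to its department group:
  Karen -> HR
  Eve -> Marketing
  Iris -> Engineering
  Dave -> Legal
  Sam -> Design
  Alice -> Legal
  Jack -> Design


5 groups:
Design, 2
Engineering, 1
HR, 1
Legal, 2
Marketing, 1


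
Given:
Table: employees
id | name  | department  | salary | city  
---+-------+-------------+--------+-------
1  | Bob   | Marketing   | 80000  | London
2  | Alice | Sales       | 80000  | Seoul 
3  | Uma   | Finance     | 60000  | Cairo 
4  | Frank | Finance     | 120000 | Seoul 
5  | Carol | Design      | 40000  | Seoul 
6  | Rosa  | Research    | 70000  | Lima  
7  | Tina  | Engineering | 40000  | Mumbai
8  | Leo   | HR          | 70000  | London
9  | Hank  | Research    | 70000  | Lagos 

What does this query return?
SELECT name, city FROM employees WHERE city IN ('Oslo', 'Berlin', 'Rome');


Filtering: city IN ('Oslo', 'Berlin', 'Rome')
Matching: 0 rows

Empty result set (0 rows)


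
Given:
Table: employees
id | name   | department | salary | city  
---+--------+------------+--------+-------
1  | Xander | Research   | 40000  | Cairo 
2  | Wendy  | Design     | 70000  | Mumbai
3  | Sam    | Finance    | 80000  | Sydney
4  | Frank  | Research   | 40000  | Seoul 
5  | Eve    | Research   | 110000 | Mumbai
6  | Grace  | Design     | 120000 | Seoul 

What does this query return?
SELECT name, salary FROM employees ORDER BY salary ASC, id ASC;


Sorting by salary ASC, then id ASC for ties

6 rows:
Xander, 40000
Frank, 40000
Wendy, 70000
Sam, 80000
Eve, 110000
Grace, 120000


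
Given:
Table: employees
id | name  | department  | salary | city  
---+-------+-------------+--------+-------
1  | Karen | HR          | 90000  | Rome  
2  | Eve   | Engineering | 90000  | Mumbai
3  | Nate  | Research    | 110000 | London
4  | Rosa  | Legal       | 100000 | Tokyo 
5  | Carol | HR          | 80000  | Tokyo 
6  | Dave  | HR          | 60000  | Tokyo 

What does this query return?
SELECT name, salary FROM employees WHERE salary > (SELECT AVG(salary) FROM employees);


Subquery: AVG(salary) = 88333.33
Filtering: salary > 88333.33
  Karen (90000) -> MATCH
  Eve (90000) -> MATCH
  Nate (110000) -> MATCH
  Rosa (100000) -> MATCH


4 rows:
Karen, 90000
Eve, 90000
Nate, 110000
Rosa, 100000


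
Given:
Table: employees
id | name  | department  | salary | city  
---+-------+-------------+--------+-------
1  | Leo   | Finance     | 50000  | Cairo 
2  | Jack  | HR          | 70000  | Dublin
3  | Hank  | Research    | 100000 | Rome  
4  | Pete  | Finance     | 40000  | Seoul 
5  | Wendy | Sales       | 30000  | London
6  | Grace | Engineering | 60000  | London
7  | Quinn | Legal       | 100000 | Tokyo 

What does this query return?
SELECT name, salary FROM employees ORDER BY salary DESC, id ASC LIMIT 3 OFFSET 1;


Sort by salary DESC (id ASC tiebreak), then skip 1 and take 3
Rows 2 through 4

3 rows:
Quinn, 100000
Jack, 70000
Grace, 60000


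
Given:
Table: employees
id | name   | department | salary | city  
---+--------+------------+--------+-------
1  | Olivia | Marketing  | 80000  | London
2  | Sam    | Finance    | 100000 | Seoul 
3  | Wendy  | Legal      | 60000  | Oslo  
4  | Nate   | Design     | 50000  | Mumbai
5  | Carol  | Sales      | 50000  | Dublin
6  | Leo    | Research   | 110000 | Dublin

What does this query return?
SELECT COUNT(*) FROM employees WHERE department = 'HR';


Counting rows where department = 'HR'


0


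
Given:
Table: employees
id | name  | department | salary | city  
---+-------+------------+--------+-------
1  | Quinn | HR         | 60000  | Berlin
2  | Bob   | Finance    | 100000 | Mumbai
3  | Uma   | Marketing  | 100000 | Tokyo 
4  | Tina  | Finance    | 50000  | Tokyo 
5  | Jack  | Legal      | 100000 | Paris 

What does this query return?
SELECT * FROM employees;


SELECT * returns all 5 rows with all columns

5 rows:
1, Quinn, HR, 60000, Berlin
2, Bob, Finance, 100000, Mumbai
3, Uma, Marketing, 100000, Tokyo
4, Tina, Finance, 50000, Tokyo
5, Jack, Legal, 100000, Paris


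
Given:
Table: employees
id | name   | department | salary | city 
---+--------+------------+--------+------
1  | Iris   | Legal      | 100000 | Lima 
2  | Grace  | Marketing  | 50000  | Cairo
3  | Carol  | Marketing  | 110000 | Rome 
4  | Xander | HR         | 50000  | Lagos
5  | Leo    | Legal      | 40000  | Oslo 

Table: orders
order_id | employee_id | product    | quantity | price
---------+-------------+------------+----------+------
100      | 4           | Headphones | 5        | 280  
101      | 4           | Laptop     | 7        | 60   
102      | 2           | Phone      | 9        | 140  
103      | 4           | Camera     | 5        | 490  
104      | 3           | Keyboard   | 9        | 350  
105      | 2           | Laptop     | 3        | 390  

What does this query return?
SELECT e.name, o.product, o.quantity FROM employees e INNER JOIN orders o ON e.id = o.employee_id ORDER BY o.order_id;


Joining employees.id = orders.employee_id:
  employee Xander (id=4) -> order Headphones
  employee Xander (id=4) -> order Laptop
  employee Grace (id=2) -> order Phone
  employee Xander (id=4) -> order Camera
  employee Carol (id=3) -> order Keyboard
  employee Grace (id=2) -> order Laptop


6 rows:
Xander, Headphones, 5
Xander, Laptop, 7
Grace, Phone, 9
Xander, Camera, 5
Carol, Keyboard, 9
Grace, Laptop, 3


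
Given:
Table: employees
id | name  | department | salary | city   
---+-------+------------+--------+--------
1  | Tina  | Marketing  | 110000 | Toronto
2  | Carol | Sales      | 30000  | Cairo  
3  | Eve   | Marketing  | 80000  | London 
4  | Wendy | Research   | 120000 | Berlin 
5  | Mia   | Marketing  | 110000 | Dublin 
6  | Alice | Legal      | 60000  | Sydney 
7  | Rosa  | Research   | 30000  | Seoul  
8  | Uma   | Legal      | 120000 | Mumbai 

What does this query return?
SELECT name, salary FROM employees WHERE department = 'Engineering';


Filtering: department = 'Engineering'
Matching rows: 0

Empty result set (0 rows)


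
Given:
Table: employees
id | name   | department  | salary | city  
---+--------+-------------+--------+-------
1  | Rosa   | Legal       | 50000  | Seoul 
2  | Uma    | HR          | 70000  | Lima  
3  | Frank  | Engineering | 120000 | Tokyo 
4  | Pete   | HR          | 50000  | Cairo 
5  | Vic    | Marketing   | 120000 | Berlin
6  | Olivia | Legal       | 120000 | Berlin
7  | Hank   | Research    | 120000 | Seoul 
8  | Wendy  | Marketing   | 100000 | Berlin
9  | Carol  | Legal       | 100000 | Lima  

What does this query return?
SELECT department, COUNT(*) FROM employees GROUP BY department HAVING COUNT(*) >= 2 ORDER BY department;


Groups with count >= 2:
  HR: 2 -> PASS
  Legal: 3 -> PASS
  Marketing: 2 -> PASS
  Engineering: 1 -> filtered out
  Research: 1 -> filtered out


3 groups:
HR, 2
Legal, 3
Marketing, 2


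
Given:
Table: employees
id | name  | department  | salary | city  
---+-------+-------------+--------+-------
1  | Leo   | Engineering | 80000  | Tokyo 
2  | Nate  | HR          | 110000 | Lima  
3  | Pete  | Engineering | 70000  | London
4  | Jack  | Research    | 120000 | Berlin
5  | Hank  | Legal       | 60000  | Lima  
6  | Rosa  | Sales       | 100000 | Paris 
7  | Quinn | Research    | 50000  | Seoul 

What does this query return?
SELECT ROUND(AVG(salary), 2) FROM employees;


SUM(salary) = 590000
COUNT = 7
ROUND(AVG, 2) = ROUND(590000 / 7, 2) = 84285.71

84285.71


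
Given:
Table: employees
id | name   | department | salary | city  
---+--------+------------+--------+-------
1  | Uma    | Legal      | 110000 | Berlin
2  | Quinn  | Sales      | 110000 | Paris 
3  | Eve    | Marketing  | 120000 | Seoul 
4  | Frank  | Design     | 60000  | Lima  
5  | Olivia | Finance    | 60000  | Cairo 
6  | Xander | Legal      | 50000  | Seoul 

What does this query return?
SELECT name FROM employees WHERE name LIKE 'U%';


LIKE 'U%' matches names starting with 'U'
Matching: 1

1 rows:
Uma


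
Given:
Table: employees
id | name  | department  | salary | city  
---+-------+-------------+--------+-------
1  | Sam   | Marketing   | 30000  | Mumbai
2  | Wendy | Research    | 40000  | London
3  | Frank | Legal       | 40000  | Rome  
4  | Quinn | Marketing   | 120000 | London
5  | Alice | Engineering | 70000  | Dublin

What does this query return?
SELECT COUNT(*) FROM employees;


COUNT(*) counts all rows

5


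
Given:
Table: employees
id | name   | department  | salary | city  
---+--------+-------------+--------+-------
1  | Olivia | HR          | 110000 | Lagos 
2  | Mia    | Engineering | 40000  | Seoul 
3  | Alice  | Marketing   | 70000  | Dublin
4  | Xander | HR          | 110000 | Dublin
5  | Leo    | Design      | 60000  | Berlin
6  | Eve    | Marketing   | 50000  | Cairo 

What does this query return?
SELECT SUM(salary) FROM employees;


SUM(salary) = 110000 + 40000 + 70000 + 110000 + 60000 + 50000 = 440000

440000


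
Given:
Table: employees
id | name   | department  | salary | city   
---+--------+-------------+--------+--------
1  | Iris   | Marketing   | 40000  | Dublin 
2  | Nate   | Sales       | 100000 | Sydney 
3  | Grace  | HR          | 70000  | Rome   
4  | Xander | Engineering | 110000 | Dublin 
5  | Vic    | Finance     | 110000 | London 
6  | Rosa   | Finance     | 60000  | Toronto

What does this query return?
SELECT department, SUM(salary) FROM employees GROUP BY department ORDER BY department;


Summing salary within each department:
  Engineering: 110000 = 110000
  Finance: 110000 + 60000 = 170000
  HR: 70000 = 70000
  Marketing: 40000 = 40000
  Sales: 100000 = 100000


5 groups:
Engineering, 110000
Finance, 170000
HR, 70000
Marketing, 40000
Sales, 100000


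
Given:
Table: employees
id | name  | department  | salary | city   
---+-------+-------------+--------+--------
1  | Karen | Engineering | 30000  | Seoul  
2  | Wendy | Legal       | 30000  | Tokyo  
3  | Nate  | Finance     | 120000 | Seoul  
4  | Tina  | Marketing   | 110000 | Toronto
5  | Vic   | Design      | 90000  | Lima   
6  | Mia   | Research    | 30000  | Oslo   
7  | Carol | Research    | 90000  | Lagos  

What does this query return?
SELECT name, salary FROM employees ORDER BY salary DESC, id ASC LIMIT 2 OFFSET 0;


Sort by salary DESC (id ASC tiebreak), then skip 0 and take 2
Rows 1 through 2

2 rows:
Nate, 120000
Tina, 110000


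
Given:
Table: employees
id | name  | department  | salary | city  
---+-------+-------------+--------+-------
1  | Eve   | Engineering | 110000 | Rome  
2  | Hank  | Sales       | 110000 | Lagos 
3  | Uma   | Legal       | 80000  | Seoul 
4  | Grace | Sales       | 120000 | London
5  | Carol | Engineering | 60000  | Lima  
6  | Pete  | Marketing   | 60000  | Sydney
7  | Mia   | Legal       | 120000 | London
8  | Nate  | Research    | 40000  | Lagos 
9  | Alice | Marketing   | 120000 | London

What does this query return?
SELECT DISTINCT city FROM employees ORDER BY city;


All 'city' values (row order): Rome, Lagos, Seoul, London, Lima, Sydney, London, Lagos, London
Removing duplicates leaves 6 unique value(s).

6 values:
Lagos
Lima
London
Rome
Seoul
Sydney


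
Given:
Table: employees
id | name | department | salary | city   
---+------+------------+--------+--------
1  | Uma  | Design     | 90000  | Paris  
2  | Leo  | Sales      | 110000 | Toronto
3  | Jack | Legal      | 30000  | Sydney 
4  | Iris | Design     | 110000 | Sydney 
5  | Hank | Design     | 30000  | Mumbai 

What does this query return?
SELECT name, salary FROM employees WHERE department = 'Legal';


Filtering: department = 'Legal'
Matching rows: 1

1 rows:
Jack, 30000


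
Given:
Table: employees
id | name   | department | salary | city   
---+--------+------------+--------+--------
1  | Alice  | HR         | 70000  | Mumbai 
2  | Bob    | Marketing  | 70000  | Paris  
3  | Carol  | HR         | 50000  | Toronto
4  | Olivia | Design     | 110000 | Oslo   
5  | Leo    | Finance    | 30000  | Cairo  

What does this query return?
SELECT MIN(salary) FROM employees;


Salaries: 70000, 70000, 50000, 110000, 30000
MIN = 30000

30000


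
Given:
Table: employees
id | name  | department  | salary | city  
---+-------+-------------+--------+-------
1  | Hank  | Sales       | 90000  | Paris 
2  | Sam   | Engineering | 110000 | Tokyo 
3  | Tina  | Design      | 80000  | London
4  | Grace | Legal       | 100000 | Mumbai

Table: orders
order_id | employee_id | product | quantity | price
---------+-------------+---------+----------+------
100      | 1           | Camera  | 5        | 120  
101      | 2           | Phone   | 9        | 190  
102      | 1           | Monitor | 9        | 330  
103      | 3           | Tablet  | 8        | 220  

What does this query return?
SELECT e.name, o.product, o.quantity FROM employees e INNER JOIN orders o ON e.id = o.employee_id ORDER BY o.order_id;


Joining employees.id = orders.employee_id:
  employee Hank (id=1) -> order Camera
  employee Sam (id=2) -> order Phone
  employee Hank (id=1) -> order Monitor
  employee Tina (id=3) -> order Tablet


4 rows:
Hank, Camera, 5
Sam, Phone, 9
Hank, Monitor, 9
Tina, Tablet, 8


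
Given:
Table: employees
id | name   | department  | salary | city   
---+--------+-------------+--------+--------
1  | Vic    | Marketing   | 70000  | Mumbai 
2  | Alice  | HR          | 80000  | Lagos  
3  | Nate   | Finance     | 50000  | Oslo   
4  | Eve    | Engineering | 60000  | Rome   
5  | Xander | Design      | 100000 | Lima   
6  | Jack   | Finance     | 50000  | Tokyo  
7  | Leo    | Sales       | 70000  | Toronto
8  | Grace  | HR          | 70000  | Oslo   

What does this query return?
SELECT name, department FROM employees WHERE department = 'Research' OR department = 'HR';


Filtering: department = 'Research' OR 'HR'
Matching: 2 rows

2 rows:
Alice, HR
Grace, HR


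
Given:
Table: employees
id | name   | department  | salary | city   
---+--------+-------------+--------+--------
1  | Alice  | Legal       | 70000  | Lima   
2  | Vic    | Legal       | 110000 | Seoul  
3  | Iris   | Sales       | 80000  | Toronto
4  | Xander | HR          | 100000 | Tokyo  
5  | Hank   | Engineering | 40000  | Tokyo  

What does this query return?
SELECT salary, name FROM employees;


Projecting columns: salary, name

5 rows:
70000, Alice
110000, Vic
80000, Iris
100000, Xander
40000, Hank


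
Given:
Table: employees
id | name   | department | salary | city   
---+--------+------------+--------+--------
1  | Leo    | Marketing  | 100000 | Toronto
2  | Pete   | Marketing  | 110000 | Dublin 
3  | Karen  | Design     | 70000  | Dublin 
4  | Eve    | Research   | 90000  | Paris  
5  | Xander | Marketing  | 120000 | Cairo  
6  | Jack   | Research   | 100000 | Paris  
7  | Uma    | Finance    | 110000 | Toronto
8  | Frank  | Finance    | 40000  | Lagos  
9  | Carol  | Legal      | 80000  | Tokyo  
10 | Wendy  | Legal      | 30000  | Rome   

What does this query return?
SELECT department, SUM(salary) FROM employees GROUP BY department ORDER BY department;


Summing salary within each department:
  Design: 70000 = 70000
  Finance: 110000 + 40000 = 150000
  Legal: 80000 + 30000 = 110000
  Marketing: 100000 + 110000 + 120000 = 330000
  Research: 90000 + 100000 = 190000


5 groups:
Design, 70000
Finance, 150000
Legal, 110000
Marketing, 330000
Research, 190000


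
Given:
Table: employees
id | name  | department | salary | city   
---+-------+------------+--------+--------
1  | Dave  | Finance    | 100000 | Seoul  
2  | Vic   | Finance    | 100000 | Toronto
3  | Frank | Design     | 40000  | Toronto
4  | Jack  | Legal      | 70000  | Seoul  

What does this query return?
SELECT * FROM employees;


SELECT * returns all 4 rows with all columns

4 rows:
1, Dave, Finance, 100000, Seoul
2, Vic, Finance, 100000, Toronto
3, Frank, Design, 40000, Toronto
4, Jack, Legal, 70000, Seoul


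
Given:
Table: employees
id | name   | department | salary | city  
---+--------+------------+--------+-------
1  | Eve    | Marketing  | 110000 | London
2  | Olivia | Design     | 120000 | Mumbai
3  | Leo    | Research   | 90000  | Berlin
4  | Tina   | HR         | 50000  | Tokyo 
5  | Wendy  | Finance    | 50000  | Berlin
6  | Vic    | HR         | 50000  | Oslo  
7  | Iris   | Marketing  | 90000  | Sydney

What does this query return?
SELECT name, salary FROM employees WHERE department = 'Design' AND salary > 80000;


Filtering: department = 'Design' AND salary > 80000
Matching: 1 rows

1 rows:
Olivia, 120000


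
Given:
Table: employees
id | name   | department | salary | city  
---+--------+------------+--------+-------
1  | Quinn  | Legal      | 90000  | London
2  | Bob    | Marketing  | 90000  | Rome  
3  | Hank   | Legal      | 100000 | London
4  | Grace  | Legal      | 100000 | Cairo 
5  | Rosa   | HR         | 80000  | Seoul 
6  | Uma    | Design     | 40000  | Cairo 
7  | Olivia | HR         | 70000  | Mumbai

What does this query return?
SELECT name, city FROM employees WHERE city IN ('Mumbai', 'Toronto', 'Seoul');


Filtering: city IN ('Mumbai', 'Toronto', 'Seoul')
Matching: 2 rows

2 rows:
Rosa, Seoul
Olivia, Mumbai


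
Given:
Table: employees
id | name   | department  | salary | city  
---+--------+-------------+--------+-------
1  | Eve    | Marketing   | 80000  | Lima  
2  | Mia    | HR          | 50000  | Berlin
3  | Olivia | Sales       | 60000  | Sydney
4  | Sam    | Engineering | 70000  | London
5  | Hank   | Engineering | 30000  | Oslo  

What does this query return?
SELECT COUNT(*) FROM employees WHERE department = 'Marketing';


Counting rows where department = 'Marketing'
  Eve -> MATCH


1


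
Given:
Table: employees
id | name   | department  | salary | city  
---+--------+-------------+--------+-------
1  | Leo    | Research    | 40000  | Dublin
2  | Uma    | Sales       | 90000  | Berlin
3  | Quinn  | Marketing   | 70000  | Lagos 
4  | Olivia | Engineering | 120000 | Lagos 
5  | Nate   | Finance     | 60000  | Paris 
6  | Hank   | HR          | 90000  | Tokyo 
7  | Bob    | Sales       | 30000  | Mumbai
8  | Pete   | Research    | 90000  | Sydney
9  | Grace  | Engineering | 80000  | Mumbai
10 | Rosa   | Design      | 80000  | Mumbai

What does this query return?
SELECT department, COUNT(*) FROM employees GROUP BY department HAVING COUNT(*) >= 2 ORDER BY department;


Groups with count >= 2:
  Engineering: 2 -> PASS
  Research: 2 -> PASS
  Sales: 2 -> PASS
  Design: 1 -> filtered out
  Finance: 1 -> filtered out
  HR: 1 -> filtered out
  Marketing: 1 -> filtered out


3 groups:
Engineering, 2
Research, 2
Sales, 2


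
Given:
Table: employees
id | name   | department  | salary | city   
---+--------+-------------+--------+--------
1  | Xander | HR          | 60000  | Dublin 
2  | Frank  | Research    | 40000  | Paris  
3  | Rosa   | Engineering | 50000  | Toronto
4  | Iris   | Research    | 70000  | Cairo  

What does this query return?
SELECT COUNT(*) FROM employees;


COUNT(*) counts all rows

4


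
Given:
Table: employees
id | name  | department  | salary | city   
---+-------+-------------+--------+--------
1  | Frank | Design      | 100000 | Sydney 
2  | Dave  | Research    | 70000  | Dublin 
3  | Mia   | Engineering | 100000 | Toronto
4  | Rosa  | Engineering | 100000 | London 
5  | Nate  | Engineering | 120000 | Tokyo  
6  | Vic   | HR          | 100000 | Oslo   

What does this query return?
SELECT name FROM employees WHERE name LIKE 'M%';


LIKE 'M%' matches names starting with 'M'
Matching: 1

1 rows:
Mia


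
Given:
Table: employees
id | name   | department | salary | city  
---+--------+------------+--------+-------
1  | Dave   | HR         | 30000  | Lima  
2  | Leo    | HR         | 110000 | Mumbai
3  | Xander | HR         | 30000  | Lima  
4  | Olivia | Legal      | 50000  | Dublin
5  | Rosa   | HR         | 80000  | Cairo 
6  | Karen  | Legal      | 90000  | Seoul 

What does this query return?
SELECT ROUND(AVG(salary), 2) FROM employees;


SUM(salary) = 390000
COUNT = 6
ROUND(AVG, 2) = ROUND(390000 / 6, 2) = 65000.0

65000.0


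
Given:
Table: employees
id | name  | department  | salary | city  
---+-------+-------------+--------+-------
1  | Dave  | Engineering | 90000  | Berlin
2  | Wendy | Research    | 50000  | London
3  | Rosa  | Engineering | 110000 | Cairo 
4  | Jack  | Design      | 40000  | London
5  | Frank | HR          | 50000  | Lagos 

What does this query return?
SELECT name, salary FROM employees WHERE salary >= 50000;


Filtering: salary >= 50000
Matching: 4 rows

4 rows:
Dave, 90000
Wendy, 50000
Rosa, 110000
Frank, 50000


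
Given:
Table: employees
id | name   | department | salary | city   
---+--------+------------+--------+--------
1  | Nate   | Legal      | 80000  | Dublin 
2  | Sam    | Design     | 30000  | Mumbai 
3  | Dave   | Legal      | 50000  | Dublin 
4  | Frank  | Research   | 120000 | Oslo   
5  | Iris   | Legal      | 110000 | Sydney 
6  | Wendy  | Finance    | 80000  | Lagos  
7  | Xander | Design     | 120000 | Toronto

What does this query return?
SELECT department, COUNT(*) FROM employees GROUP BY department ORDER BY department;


Assigning each row to its department group:
  Nate -> Legal
  Sam -> Design
  Dave -> Legal
  Frank -> Research
  Iris -> Legal
  Wendy -> Finance
  Xander -> Design


4 groups:
Design, 2
Finance, 1
Legal, 3
Research, 1


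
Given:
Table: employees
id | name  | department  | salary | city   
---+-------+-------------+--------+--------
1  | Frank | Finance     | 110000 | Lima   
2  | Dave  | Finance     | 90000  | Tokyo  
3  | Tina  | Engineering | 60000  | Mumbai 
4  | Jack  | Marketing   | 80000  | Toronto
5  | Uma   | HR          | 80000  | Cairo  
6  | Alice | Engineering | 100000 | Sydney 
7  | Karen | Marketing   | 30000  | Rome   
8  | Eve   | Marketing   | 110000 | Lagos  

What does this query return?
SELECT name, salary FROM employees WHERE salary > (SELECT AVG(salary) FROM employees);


Subquery: AVG(salary) = 82500.0
Filtering: salary > 82500.0
  Frank (110000) -> MATCH
  Dave (90000) -> MATCH
  Alice (100000) -> MATCH
  Eve (110000) -> MATCH


4 rows:
Frank, 110000
Dave, 90000
Alice, 100000
Eve, 110000


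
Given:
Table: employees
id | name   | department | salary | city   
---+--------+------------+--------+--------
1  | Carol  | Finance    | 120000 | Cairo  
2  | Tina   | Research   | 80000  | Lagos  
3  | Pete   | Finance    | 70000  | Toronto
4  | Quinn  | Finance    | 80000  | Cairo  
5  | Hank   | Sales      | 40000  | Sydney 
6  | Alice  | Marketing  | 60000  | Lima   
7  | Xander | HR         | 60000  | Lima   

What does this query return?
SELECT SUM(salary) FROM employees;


SUM(salary) = 120000 + 80000 + 70000 + 80000 + 40000 + 60000 + 60000 = 510000

510000


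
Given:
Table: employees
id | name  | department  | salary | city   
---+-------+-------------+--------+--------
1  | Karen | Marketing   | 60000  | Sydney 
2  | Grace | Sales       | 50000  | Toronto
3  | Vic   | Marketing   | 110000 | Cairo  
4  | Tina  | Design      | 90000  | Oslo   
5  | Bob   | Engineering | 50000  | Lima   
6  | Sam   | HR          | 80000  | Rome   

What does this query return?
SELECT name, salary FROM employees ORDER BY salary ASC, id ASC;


Sorting by salary ASC, then id ASC for ties

6 rows:
Grace, 50000
Bob, 50000
Karen, 60000
Sam, 80000
Tina, 90000
Vic, 110000
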